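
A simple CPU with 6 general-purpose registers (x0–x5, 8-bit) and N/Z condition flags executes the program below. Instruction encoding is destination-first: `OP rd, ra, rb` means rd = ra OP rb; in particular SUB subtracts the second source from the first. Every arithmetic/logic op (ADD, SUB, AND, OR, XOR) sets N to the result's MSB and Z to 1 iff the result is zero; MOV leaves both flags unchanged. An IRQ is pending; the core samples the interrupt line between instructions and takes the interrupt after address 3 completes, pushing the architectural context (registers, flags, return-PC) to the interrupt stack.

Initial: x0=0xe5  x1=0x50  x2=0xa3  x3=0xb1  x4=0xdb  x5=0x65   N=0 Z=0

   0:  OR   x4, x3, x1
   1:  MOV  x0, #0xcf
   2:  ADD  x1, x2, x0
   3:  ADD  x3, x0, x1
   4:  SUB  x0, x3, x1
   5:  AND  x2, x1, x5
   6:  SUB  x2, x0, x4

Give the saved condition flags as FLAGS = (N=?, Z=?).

after  0: x0=0xe5 x1=0x50 x2=0xa3 x3=0xb1 x4=0xf1 x5=0x65  N=1 Z=0
after  1: x0=0xcf x1=0x50 x2=0xa3 x3=0xb1 x4=0xf1 x5=0x65  N=1 Z=0
after  2: x0=0xcf x1=0x72 x2=0xa3 x3=0xb1 x4=0xf1 x5=0x65  N=0 Z=0
after  3: x0=0xcf x1=0x72 x2=0xa3 x3=0x41 x4=0xf1 x5=0x65  N=0 Z=0
-- IRQ taken; context saved, return-PC = 4 --

FLAGS = (N=0, Z=0)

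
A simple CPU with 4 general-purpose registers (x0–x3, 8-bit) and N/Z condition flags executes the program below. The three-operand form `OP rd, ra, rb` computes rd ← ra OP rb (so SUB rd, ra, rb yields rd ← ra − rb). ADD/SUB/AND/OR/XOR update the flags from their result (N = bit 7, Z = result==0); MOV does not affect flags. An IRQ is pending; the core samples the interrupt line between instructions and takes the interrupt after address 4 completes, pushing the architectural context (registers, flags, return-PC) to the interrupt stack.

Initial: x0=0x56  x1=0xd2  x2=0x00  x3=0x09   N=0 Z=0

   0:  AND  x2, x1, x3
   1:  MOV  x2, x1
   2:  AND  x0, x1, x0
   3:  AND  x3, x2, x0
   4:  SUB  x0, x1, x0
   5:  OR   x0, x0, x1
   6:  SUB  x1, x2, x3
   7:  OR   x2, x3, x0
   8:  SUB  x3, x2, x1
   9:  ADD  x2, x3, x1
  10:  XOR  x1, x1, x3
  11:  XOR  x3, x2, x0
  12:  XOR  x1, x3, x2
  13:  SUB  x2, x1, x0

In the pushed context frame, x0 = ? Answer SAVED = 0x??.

SAVED = 0x80

after  0: x0=0x56 x1=0xd2 x2=0x00 x3=0x09  N=0 Z=1
after  1: x0=0x56 x1=0xd2 x2=0xd2 x3=0x09  N=0 Z=1
after  2: x0=0x52 x1=0xd2 x2=0xd2 x3=0x09  N=0 Z=0
after  3: x0=0x52 x1=0xd2 x2=0xd2 x3=0x52  N=0 Z=0
after  4: x0=0x80 x1=0xd2 x2=0xd2 x3=0x52  N=1 Z=0
-- IRQ taken; context saved, return-PC = 5 --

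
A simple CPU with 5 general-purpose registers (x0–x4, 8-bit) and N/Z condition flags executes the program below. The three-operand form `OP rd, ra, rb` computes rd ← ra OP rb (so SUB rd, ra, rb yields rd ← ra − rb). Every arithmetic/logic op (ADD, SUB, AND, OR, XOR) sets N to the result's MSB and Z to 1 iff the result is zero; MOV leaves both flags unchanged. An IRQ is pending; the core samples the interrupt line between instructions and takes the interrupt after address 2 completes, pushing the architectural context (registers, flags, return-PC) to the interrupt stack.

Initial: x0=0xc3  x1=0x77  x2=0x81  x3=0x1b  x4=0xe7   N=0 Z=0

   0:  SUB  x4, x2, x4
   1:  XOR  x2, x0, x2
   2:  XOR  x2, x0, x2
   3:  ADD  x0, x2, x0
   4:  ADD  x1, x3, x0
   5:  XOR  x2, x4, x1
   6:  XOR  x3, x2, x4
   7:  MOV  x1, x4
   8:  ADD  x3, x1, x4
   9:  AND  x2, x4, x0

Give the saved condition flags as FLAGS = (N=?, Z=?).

after  0: x0=0xc3 x1=0x77 x2=0x81 x3=0x1b x4=0x9a  N=1 Z=0
after  1: x0=0xc3 x1=0x77 x2=0x42 x3=0x1b x4=0x9a  N=0 Z=0
after  2: x0=0xc3 x1=0x77 x2=0x81 x3=0x1b x4=0x9a  N=1 Z=0
-- IRQ taken; context saved, return-PC = 3 --

FLAGS = (N=1, Z=0)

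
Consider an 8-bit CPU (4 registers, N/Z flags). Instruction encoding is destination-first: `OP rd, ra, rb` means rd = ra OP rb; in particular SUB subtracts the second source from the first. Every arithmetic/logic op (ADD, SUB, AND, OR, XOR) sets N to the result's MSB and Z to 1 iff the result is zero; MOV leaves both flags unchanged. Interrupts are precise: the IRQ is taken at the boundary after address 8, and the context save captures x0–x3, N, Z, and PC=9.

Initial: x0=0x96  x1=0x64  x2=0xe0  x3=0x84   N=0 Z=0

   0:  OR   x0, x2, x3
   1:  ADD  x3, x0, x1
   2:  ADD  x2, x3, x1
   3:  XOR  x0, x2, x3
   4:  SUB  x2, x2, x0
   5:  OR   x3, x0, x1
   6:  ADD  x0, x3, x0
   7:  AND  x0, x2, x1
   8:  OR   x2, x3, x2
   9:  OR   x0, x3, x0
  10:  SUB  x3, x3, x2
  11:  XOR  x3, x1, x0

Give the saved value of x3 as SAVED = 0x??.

SAVED = 0xe4

after  0: x0=0xe4 x1=0x64 x2=0xe0 x3=0x84  N=1 Z=0
after  1: x0=0xe4 x1=0x64 x2=0xe0 x3=0x48  N=0 Z=0
after  2: x0=0xe4 x1=0x64 x2=0xac x3=0x48  N=1 Z=0
after  3: x0=0xe4 x1=0x64 x2=0xac x3=0x48  N=1 Z=0
after  4: x0=0xe4 x1=0x64 x2=0xc8 x3=0x48  N=1 Z=0
after  5: x0=0xe4 x1=0x64 x2=0xc8 x3=0xe4  N=1 Z=0
after  6: x0=0xc8 x1=0x64 x2=0xc8 x3=0xe4  N=1 Z=0
after  7: x0=0x40 x1=0x64 x2=0xc8 x3=0xe4  N=0 Z=0
after  8: x0=0x40 x1=0x64 x2=0xec x3=0xe4  N=1 Z=0
-- IRQ taken; context saved, return-PC = 9 --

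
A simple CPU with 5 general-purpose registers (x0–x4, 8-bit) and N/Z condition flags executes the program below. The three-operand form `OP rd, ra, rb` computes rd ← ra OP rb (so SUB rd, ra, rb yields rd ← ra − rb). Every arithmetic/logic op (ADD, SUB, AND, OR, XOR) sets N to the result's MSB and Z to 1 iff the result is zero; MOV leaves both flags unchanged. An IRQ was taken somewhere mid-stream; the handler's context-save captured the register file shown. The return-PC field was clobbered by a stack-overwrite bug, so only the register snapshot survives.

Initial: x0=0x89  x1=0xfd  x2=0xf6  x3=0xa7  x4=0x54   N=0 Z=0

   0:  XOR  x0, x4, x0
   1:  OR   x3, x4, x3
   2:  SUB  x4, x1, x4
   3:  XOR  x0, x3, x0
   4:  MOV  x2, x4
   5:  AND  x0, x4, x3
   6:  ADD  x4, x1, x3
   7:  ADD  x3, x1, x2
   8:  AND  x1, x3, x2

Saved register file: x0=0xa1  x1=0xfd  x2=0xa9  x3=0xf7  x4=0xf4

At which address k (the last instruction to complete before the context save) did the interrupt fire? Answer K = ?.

after  0: x0=0xdd x1=0xfd x2=0xf6 x3=0xa7 x4=0x54  N=1 Z=0
after  1: x0=0xdd x1=0xfd x2=0xf6 x3=0xf7 x4=0x54  N=1 Z=0
after  2: x0=0xdd x1=0xfd x2=0xf6 x3=0xf7 x4=0xa9  N=1 Z=0
after  3: x0=0x2a x1=0xfd x2=0xf6 x3=0xf7 x4=0xa9  N=0 Z=0
after  4: x0=0x2a x1=0xfd x2=0xa9 x3=0xf7 x4=0xa9  N=0 Z=0
after  5: x0=0xa1 x1=0xfd x2=0xa9 x3=0xf7 x4=0xa9  N=1 Z=0
after  6: x0=0xa1 x1=0xfd x2=0xa9 x3=0xf7 x4=0xf4  N=1 Z=0
-- IRQ taken; context saved, return-PC = 7 --

K = 6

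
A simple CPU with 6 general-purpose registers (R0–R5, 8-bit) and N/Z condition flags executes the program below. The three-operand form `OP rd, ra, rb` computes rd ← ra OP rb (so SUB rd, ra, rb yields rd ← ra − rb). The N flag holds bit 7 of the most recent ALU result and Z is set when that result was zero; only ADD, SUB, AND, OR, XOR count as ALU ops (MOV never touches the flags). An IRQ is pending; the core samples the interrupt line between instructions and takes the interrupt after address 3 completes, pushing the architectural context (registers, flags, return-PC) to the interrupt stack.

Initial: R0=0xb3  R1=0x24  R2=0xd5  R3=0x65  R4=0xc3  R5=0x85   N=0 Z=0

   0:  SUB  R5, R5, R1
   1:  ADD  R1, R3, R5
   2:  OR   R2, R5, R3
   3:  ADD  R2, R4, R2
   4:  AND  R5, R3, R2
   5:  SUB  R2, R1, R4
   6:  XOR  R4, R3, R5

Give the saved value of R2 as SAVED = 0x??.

SAVED = 0x28

after  0: R0=0xb3 R1=0x24 R2=0xd5 R3=0x65 R4=0xc3 R5=0x61  N=0 Z=0
after  1: R0=0xb3 R1=0xc6 R2=0xd5 R3=0x65 R4=0xc3 R5=0x61  N=1 Z=0
after  2: R0=0xb3 R1=0xc6 R2=0x65 R3=0x65 R4=0xc3 R5=0x61  N=0 Z=0
after  3: R0=0xb3 R1=0xc6 R2=0x28 R3=0x65 R4=0xc3 R5=0x61  N=0 Z=0
-- IRQ taken; context saved, return-PC = 4 --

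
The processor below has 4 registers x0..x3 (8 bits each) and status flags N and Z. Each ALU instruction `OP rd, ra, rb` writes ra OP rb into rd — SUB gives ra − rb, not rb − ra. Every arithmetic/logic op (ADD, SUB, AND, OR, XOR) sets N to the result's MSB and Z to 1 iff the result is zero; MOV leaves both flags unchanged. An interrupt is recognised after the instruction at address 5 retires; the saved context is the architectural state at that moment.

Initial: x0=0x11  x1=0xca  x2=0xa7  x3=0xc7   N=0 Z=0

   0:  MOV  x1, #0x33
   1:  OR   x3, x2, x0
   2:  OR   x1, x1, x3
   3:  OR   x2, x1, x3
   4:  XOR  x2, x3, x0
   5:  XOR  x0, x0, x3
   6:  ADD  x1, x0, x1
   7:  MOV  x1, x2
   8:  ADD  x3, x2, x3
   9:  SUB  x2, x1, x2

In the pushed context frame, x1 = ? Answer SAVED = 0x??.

after  0: x0=0x11 x1=0x33 x2=0xa7 x3=0xc7  N=0 Z=0
after  1: x0=0x11 x1=0x33 x2=0xa7 x3=0xb7  N=1 Z=0
after  2: x0=0x11 x1=0xb7 x2=0xa7 x3=0xb7  N=1 Z=0
after  3: x0=0x11 x1=0xb7 x2=0xb7 x3=0xb7  N=1 Z=0
after  4: x0=0x11 x1=0xb7 x2=0xa6 x3=0xb7  N=1 Z=0
after  5: x0=0xa6 x1=0xb7 x2=0xa6 x3=0xb7  N=1 Z=0
-- IRQ taken; context saved, return-PC = 6 --

SAVED = 0xb7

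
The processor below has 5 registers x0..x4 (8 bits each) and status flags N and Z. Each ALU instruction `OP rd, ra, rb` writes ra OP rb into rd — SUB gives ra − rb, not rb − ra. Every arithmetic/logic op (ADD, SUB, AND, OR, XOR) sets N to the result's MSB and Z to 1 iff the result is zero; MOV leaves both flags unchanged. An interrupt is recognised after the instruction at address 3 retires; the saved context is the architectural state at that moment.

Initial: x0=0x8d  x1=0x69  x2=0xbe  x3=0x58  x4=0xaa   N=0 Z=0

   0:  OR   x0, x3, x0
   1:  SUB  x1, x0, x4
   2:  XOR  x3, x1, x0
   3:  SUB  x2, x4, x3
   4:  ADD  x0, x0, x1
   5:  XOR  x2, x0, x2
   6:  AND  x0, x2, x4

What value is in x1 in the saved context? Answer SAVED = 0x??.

after  0: x0=0xdd x1=0x69 x2=0xbe x3=0x58 x4=0xaa  N=1 Z=0
after  1: x0=0xdd x1=0x33 x2=0xbe x3=0x58 x4=0xaa  N=0 Z=0
after  2: x0=0xdd x1=0x33 x2=0xbe x3=0xee x4=0xaa  N=1 Z=0
after  3: x0=0xdd x1=0x33 x2=0xbc x3=0xee x4=0xaa  N=1 Z=0
-- IRQ taken; context saved, return-PC = 4 --

SAVED = 0x33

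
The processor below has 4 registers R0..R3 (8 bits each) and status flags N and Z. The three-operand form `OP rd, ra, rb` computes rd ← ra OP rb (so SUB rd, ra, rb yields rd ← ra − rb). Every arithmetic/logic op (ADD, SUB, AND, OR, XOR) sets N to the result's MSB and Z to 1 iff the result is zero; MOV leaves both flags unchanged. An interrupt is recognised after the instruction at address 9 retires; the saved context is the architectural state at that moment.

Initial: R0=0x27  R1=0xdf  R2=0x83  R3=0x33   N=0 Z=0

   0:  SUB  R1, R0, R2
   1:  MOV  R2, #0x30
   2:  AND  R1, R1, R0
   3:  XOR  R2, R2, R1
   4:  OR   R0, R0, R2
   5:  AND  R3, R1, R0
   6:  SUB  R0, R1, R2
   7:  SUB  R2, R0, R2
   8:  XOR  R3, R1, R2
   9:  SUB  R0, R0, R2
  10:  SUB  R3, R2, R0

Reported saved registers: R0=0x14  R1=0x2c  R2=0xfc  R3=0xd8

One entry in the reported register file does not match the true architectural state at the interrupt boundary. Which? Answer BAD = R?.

after  0: R0=0x27 R1=0xa4 R2=0x83 R3=0x33  N=1 Z=0
after  1: R0=0x27 R1=0xa4 R2=0x30 R3=0x33  N=1 Z=0
after  2: R0=0x27 R1=0x24 R2=0x30 R3=0x33  N=0 Z=0
after  3: R0=0x27 R1=0x24 R2=0x14 R3=0x33  N=0 Z=0
after  4: R0=0x37 R1=0x24 R2=0x14 R3=0x33  N=0 Z=0
after  5: R0=0x37 R1=0x24 R2=0x14 R3=0x24  N=0 Z=0
after  6: R0=0x10 R1=0x24 R2=0x14 R3=0x24  N=0 Z=0
after  7: R0=0x10 R1=0x24 R2=0xfc R3=0x24  N=1 Z=0
after  8: R0=0x10 R1=0x24 R2=0xfc R3=0xd8  N=1 Z=0
after  9: R0=0x14 R1=0x24 R2=0xfc R3=0xd8  N=0 Z=0
-- IRQ taken; context saved, return-PC = 10 --
mismatch: R1: reported 0x2c vs actual 0x24

BAD = R1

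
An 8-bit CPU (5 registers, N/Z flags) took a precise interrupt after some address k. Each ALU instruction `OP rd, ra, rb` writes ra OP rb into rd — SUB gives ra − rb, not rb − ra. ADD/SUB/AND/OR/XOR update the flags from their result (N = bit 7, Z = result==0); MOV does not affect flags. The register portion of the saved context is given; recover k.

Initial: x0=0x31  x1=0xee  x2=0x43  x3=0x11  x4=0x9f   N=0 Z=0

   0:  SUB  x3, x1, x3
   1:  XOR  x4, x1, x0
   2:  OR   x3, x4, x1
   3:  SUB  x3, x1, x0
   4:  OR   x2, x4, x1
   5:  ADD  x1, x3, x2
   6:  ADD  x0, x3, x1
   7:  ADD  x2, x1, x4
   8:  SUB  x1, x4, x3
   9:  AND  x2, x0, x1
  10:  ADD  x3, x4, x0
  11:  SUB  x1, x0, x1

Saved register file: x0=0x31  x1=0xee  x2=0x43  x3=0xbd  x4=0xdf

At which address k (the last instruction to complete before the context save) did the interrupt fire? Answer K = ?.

after  0: x0=0x31 x1=0xee x2=0x43 x3=0xdd x4=0x9f  N=1 Z=0
after  1: x0=0x31 x1=0xee x2=0x43 x3=0xdd x4=0xdf  N=1 Z=0
after  2: x0=0x31 x1=0xee x2=0x43 x3=0xff x4=0xdf  N=1 Z=0
after  3: x0=0x31 x1=0xee x2=0x43 x3=0xbd x4=0xdf  N=1 Z=0
-- IRQ taken; context saved, return-PC = 4 --

K = 3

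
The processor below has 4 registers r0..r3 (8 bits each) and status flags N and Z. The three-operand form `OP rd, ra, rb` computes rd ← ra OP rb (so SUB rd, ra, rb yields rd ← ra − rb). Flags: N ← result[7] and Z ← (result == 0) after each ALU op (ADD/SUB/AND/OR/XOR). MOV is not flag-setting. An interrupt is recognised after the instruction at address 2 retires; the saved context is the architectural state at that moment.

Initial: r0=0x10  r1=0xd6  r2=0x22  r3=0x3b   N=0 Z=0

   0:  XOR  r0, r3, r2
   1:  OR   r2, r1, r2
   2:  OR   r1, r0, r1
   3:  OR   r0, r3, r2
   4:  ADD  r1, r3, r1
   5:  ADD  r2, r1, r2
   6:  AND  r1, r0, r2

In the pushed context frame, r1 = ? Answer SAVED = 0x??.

SAVED = 0xdf

after  0: r0=0x19 r1=0xd6 r2=0x22 r3=0x3b  N=0 Z=0
after  1: r0=0x19 r1=0xd6 r2=0xf6 r3=0x3b  N=1 Z=0
after  2: r0=0x19 r1=0xdf r2=0xf6 r3=0x3b  N=1 Z=0
-- IRQ taken; context saved, return-PC = 3 --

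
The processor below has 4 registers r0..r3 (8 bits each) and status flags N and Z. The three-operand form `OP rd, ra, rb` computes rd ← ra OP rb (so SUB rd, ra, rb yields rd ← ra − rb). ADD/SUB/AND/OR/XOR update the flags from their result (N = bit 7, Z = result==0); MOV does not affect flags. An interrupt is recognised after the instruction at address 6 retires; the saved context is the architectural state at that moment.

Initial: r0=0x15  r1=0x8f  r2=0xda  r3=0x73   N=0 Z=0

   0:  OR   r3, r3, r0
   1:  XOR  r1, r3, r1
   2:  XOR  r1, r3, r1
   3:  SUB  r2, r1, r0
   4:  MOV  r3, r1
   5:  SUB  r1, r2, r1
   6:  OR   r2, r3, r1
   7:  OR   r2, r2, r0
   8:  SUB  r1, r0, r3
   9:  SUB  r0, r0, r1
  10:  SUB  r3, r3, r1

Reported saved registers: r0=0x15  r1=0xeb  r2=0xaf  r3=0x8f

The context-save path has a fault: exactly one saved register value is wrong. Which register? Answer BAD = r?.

after  0: r0=0x15 r1=0x8f r2=0xda r3=0x77  N=0 Z=0
after  1: r0=0x15 r1=0xf8 r2=0xda r3=0x77  N=1 Z=0
after  2: r0=0x15 r1=0x8f r2=0xda r3=0x77  N=1 Z=0
after  3: r0=0x15 r1=0x8f r2=0x7a r3=0x77  N=0 Z=0
after  4: r0=0x15 r1=0x8f r2=0x7a r3=0x8f  N=0 Z=0
after  5: r0=0x15 r1=0xeb r2=0x7a r3=0x8f  N=1 Z=0
after  6: r0=0x15 r1=0xeb r2=0xef r3=0x8f  N=1 Z=0
-- IRQ taken; context saved, return-PC = 7 --
mismatch: r2: reported 0xaf vs actual 0xef

BAD = r2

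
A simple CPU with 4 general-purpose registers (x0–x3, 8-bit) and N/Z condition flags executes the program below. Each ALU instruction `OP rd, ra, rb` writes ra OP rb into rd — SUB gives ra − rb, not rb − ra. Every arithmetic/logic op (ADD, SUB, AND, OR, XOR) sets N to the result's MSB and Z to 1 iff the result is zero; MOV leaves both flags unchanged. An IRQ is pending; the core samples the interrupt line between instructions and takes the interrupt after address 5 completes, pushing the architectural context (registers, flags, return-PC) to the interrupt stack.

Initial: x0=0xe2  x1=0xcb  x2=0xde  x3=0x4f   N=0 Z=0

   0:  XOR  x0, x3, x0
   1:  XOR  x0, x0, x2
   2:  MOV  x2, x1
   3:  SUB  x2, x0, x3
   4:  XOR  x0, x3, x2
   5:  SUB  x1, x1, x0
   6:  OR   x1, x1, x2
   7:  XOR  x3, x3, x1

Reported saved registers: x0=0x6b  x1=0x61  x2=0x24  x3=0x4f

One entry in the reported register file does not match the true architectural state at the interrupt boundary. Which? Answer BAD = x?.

BAD = x1

after  0: x0=0xad x1=0xcb x2=0xde x3=0x4f  N=1 Z=0
after  1: x0=0x73 x1=0xcb x2=0xde x3=0x4f  N=0 Z=0
after  2: x0=0x73 x1=0xcb x2=0xcb x3=0x4f  N=0 Z=0
after  3: x0=0x73 x1=0xcb x2=0x24 x3=0x4f  N=0 Z=0
after  4: x0=0x6b x1=0xcb x2=0x24 x3=0x4f  N=0 Z=0
after  5: x0=0x6b x1=0x60 x2=0x24 x3=0x4f  N=0 Z=0
-- IRQ taken; context saved, return-PC = 6 --
mismatch: x1: reported 0x61 vs actual 0x60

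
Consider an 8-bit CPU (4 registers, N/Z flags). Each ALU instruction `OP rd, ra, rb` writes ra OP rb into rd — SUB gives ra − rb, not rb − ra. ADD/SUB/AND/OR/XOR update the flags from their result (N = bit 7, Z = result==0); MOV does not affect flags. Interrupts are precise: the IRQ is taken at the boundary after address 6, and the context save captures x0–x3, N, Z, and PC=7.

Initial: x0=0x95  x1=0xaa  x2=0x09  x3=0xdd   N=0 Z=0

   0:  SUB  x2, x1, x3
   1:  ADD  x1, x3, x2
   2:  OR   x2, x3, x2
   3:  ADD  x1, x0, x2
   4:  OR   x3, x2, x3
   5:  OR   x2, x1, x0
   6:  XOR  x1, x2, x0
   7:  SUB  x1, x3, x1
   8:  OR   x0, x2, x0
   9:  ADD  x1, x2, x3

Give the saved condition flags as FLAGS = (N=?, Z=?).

FLAGS = (N=0, Z=0)

after  0: x0=0x95 x1=0xaa x2=0xcd x3=0xdd  N=1 Z=0
after  1: x0=0x95 x1=0xaa x2=0xcd x3=0xdd  N=1 Z=0
after  2: x0=0x95 x1=0xaa x2=0xdd x3=0xdd  N=1 Z=0
after  3: x0=0x95 x1=0x72 x2=0xdd x3=0xdd  N=0 Z=0
after  4: x0=0x95 x1=0x72 x2=0xdd x3=0xdd  N=1 Z=0
after  5: x0=0x95 x1=0x72 x2=0xf7 x3=0xdd  N=1 Z=0
after  6: x0=0x95 x1=0x62 x2=0xf7 x3=0xdd  N=0 Z=0
-- IRQ taken; context saved, return-PC = 7 --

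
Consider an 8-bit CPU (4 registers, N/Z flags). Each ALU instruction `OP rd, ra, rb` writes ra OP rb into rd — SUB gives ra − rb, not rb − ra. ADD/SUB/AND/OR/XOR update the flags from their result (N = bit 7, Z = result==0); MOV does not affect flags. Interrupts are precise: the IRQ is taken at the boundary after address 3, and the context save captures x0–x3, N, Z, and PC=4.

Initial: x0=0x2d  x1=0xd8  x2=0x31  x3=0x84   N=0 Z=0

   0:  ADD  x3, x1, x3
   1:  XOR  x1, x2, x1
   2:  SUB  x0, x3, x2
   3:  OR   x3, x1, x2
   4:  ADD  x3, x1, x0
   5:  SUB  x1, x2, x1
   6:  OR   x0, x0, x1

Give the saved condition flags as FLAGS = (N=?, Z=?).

FLAGS = (N=1, Z=0)

after  0: x0=0x2d x1=0xd8 x2=0x31 x3=0x5c  N=0 Z=0
after  1: x0=0x2d x1=0xe9 x2=0x31 x3=0x5c  N=1 Z=0
after  2: x0=0x2b x1=0xe9 x2=0x31 x3=0x5c  N=0 Z=0
after  3: x0=0x2b x1=0xe9 x2=0x31 x3=0xf9  N=1 Z=0
-- IRQ taken; context saved, return-PC = 4 --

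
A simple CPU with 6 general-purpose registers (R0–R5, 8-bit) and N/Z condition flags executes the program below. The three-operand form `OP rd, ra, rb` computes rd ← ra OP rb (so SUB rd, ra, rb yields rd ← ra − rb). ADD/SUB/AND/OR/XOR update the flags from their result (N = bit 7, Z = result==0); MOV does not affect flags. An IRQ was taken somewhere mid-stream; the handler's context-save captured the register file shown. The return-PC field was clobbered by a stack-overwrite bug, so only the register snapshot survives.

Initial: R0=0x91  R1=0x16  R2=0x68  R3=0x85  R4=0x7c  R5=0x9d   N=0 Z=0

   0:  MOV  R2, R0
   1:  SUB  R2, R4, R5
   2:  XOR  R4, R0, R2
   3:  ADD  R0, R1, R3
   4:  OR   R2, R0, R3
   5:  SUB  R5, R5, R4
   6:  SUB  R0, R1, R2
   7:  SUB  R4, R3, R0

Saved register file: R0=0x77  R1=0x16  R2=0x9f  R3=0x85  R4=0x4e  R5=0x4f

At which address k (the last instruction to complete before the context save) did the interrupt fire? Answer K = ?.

K = 6

after  0: R0=0x91 R1=0x16 R2=0x91 R3=0x85 R4=0x7c R5=0x9d  N=0 Z=0
after  1: R0=0x91 R1=0x16 R2=0xdf R3=0x85 R4=0x7c R5=0x9d  N=1 Z=0
after  2: R0=0x91 R1=0x16 R2=0xdf R3=0x85 R4=0x4e R5=0x9d  N=0 Z=0
after  3: R0=0x9b R1=0x16 R2=0xdf R3=0x85 R4=0x4e R5=0x9d  N=1 Z=0
after  4: R0=0x9b R1=0x16 R2=0x9f R3=0x85 R4=0x4e R5=0x9d  N=1 Z=0
after  5: R0=0x9b R1=0x16 R2=0x9f R3=0x85 R4=0x4e R5=0x4f  N=0 Z=0
after  6: R0=0x77 R1=0x16 R2=0x9f R3=0x85 R4=0x4e R5=0x4f  N=0 Z=0
-- IRQ taken; context saved, return-PC = 7 --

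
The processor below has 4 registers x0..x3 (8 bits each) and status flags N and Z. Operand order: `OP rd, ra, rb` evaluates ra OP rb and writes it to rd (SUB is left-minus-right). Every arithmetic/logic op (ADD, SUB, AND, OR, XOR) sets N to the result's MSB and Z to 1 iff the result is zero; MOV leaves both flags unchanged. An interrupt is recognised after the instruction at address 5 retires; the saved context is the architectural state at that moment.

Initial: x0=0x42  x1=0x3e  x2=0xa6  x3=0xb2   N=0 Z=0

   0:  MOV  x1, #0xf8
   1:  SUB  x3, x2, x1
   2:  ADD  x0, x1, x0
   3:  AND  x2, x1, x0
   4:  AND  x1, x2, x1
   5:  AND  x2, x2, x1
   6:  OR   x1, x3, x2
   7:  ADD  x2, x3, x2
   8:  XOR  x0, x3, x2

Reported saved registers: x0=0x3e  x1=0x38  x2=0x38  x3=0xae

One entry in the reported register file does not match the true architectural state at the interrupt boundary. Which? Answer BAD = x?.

after  0: x0=0x42 x1=0xf8 x2=0xa6 x3=0xb2  N=0 Z=0
after  1: x0=0x42 x1=0xf8 x2=0xa6 x3=0xae  N=1 Z=0
after  2: x0=0x3a x1=0xf8 x2=0xa6 x3=0xae  N=0 Z=0
after  3: x0=0x3a x1=0xf8 x2=0x38 x3=0xae  N=0 Z=0
after  4: x0=0x3a x1=0x38 x2=0x38 x3=0xae  N=0 Z=0
after  5: x0=0x3a x1=0x38 x2=0x38 x3=0xae  N=0 Z=0
-- IRQ taken; context saved, return-PC = 6 --
mismatch: x0: reported 0x3e vs actual 0x3a

BAD = x0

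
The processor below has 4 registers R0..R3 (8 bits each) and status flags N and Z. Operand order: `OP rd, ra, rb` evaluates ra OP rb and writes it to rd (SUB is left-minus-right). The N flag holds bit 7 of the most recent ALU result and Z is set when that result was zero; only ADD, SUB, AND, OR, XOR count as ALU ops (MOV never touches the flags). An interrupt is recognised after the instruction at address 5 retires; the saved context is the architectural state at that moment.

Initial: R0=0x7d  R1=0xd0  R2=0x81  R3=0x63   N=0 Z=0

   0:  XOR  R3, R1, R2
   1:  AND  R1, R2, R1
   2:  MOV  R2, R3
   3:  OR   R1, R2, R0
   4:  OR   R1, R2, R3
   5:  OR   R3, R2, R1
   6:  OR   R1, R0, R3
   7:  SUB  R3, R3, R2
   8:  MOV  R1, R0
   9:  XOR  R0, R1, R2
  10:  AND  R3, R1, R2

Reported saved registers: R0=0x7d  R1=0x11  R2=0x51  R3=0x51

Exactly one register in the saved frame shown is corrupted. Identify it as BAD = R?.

BAD = R1

after  0: R0=0x7d R1=0xd0 R2=0x81 R3=0x51  N=0 Z=0
after  1: R0=0x7d R1=0x80 R2=0x81 R3=0x51  N=1 Z=0
after  2: R0=0x7d R1=0x80 R2=0x51 R3=0x51  N=1 Z=0
after  3: R0=0x7d R1=0x7d R2=0x51 R3=0x51  N=0 Z=0
after  4: R0=0x7d R1=0x51 R2=0x51 R3=0x51  N=0 Z=0
after  5: R0=0x7d R1=0x51 R2=0x51 R3=0x51  N=0 Z=0
-- IRQ taken; context saved, return-PC = 6 --
mismatch: R1: reported 0x11 vs actual 0x51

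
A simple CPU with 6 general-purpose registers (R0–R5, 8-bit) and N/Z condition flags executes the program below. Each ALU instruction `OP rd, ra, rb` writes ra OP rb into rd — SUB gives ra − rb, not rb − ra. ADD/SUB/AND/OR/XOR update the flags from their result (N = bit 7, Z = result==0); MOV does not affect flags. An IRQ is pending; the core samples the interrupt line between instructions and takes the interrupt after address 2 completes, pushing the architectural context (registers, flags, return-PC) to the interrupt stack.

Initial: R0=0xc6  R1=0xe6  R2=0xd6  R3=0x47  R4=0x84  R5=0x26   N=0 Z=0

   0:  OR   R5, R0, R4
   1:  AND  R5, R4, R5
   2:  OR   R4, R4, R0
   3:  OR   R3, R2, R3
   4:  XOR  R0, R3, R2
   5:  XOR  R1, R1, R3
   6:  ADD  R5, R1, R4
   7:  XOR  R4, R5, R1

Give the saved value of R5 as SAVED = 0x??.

after  0: R0=0xc6 R1=0xe6 R2=0xd6 R3=0x47 R4=0x84 R5=0xc6  N=1 Z=0
after  1: R0=0xc6 R1=0xe6 R2=0xd6 R3=0x47 R4=0x84 R5=0x84  N=1 Z=0
after  2: R0=0xc6 R1=0xe6 R2=0xd6 R3=0x47 R4=0xc6 R5=0x84  N=1 Z=0
-- IRQ taken; context saved, return-PC = 3 --

SAVED = 0x84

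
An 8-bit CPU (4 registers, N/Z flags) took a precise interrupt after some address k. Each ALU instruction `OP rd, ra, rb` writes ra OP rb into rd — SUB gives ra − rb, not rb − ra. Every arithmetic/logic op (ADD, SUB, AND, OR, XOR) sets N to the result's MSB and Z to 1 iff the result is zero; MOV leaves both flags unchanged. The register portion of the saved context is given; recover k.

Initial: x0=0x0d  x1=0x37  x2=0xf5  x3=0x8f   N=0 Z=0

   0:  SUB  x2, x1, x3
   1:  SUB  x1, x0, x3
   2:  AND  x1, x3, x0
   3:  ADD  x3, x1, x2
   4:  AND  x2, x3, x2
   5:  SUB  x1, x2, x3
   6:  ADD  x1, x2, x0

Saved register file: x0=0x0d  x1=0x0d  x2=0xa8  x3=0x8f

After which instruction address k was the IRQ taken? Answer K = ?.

after  0: x0=0x0d x1=0x37 x2=0xa8 x3=0x8f  N=1 Z=0
after  1: x0=0x0d x1=0x7e x2=0xa8 x3=0x8f  N=0 Z=0
after  2: x0=0x0d x1=0x0d x2=0xa8 x3=0x8f  N=0 Z=0
-- IRQ taken; context saved, return-PC = 3 --

K = 2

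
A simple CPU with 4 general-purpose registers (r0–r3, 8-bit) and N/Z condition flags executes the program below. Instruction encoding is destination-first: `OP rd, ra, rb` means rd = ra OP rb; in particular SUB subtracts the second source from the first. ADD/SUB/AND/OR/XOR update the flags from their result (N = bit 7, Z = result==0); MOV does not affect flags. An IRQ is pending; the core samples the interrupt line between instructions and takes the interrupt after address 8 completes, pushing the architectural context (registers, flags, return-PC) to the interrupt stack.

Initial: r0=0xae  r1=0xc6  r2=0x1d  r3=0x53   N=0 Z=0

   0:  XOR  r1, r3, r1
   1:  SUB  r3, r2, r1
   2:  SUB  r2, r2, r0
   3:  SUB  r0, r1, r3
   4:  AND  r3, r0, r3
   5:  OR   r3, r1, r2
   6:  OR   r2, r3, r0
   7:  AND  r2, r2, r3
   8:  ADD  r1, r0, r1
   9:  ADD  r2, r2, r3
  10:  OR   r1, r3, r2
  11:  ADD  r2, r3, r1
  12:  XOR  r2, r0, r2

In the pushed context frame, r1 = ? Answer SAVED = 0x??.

after  0: r0=0xae r1=0x95 r2=0x1d r3=0x53  N=1 Z=0
after  1: r0=0xae r1=0x95 r2=0x1d r3=0x88  N=1 Z=0
after  2: r0=0xae r1=0x95 r2=0x6f r3=0x88  N=0 Z=0
after  3: r0=0x0d r1=0x95 r2=0x6f r3=0x88  N=0 Z=0
after  4: r0=0x0d r1=0x95 r2=0x6f r3=0x08  N=0 Z=0
after  5: r0=0x0d r1=0x95 r2=0x6f r3=0xff  N=1 Z=0
after  6: r0=0x0d r1=0x95 r2=0xff r3=0xff  N=1 Z=0
after  7: r0=0x0d r1=0x95 r2=0xff r3=0xff  N=1 Z=0
after  8: r0=0x0d r1=0xa2 r2=0xff r3=0xff  N=1 Z=0
-- IRQ taken; context saved, return-PC = 9 --

SAVED = 0xa2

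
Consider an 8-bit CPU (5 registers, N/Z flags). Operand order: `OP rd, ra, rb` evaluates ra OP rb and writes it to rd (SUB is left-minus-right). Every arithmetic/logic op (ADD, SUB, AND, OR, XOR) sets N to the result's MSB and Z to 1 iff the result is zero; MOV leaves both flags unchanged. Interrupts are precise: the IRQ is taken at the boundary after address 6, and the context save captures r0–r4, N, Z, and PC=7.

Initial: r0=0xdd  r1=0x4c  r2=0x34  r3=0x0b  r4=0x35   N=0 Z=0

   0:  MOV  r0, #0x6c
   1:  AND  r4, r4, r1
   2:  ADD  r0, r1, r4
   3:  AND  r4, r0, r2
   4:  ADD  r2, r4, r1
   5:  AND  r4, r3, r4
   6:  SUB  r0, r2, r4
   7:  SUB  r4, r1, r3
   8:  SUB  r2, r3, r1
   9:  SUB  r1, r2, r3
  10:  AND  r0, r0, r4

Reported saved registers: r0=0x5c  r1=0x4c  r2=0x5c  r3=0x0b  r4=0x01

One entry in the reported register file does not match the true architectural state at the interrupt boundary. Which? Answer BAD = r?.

after  0: r0=0x6c r1=0x4c r2=0x34 r3=0x0b r4=0x35  N=0 Z=0
after  1: r0=0x6c r1=0x4c r2=0x34 r3=0x0b r4=0x04  N=0 Z=0
after  2: r0=0x50 r1=0x4c r2=0x34 r3=0x0b r4=0x04  N=0 Z=0
after  3: r0=0x50 r1=0x4c r2=0x34 r3=0x0b r4=0x10  N=0 Z=0
after  4: r0=0x50 r1=0x4c r2=0x5c r3=0x0b r4=0x10  N=0 Z=0
after  5: r0=0x50 r1=0x4c r2=0x5c r3=0x0b r4=0x00  N=0 Z=1
after  6: r0=0x5c r1=0x4c r2=0x5c r3=0x0b r4=0x00  N=0 Z=0
-- IRQ taken; context saved, return-PC = 7 --
mismatch: r4: reported 0x01 vs actual 0x00

BAD = r4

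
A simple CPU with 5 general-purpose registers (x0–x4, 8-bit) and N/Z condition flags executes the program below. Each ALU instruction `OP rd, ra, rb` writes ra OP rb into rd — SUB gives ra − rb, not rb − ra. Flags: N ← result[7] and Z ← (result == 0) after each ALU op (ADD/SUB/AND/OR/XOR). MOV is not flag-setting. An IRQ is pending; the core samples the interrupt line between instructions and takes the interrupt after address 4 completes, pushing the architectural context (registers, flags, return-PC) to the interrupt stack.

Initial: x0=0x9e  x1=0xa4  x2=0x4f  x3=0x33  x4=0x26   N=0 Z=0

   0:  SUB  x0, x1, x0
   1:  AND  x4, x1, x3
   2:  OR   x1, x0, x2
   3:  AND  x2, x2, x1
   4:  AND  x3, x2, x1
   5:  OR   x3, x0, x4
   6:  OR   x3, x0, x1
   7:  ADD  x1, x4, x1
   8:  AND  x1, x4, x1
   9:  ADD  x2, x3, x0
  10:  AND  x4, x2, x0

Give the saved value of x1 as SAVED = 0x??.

SAVED = 0x4f

after  0: x0=0x06 x1=0xa4 x2=0x4f x3=0x33 x4=0x26  N=0 Z=0
after  1: x0=0x06 x1=0xa4 x2=0x4f x3=0x33 x4=0x20  N=0 Z=0
after  2: x0=0x06 x1=0x4f x2=0x4f x3=0x33 x4=0x20  N=0 Z=0
after  3: x0=0x06 x1=0x4f x2=0x4f x3=0x33 x4=0x20  N=0 Z=0
after  4: x0=0x06 x1=0x4f x2=0x4f x3=0x4f x4=0x20  N=0 Z=0
-- IRQ taken; context saved, return-PC = 5 --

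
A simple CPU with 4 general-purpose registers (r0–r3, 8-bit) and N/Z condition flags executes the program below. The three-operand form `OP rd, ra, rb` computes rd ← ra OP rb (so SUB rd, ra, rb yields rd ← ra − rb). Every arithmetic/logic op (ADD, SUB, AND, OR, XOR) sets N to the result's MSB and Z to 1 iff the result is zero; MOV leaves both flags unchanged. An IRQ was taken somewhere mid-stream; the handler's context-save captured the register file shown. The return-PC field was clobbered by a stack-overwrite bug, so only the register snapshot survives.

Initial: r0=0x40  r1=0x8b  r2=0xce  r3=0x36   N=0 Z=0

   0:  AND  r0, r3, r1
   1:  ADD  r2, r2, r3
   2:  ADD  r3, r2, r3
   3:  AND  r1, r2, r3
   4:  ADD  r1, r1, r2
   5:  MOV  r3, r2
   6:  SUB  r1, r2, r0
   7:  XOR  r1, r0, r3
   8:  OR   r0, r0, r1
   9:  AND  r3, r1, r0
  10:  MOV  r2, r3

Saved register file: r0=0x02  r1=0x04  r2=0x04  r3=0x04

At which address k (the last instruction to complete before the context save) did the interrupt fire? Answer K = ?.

K = 5

after  0: r0=0x02 r1=0x8b r2=0xce r3=0x36  N=0 Z=0
after  1: r0=0x02 r1=0x8b r2=0x04 r3=0x36  N=0 Z=0
after  2: r0=0x02 r1=0x8b r2=0x04 r3=0x3a  N=0 Z=0
after  3: r0=0x02 r1=0x00 r2=0x04 r3=0x3a  N=0 Z=1
after  4: r0=0x02 r1=0x04 r2=0x04 r3=0x3a  N=0 Z=0
after  5: r0=0x02 r1=0x04 r2=0x04 r3=0x04  N=0 Z=0
-- IRQ taken; context saved, return-PC = 6 --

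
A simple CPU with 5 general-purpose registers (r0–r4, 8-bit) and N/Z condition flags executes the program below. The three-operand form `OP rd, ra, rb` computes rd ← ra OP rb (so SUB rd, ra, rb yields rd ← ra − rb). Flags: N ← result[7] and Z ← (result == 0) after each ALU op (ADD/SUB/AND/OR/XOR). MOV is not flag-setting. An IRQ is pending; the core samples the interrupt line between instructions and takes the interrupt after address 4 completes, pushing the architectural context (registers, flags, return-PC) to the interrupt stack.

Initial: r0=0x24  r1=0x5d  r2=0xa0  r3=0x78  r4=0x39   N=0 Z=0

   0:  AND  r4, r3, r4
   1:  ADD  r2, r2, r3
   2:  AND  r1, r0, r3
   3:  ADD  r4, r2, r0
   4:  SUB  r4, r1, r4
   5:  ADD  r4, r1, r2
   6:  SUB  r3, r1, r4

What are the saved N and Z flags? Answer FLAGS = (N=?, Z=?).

after  0: r0=0x24 r1=0x5d r2=0xa0 r3=0x78 r4=0x38  N=0 Z=0
after  1: r0=0x24 r1=0x5d r2=0x18 r3=0x78 r4=0x38  N=0 Z=0
after  2: r0=0x24 r1=0x20 r2=0x18 r3=0x78 r4=0x38  N=0 Z=0
after  3: r0=0x24 r1=0x20 r2=0x18 r3=0x78 r4=0x3c  N=0 Z=0
after  4: r0=0x24 r1=0x20 r2=0x18 r3=0x78 r4=0xe4  N=1 Z=0
-- IRQ taken; context saved, return-PC = 5 --

FLAGS = (N=1, Z=0)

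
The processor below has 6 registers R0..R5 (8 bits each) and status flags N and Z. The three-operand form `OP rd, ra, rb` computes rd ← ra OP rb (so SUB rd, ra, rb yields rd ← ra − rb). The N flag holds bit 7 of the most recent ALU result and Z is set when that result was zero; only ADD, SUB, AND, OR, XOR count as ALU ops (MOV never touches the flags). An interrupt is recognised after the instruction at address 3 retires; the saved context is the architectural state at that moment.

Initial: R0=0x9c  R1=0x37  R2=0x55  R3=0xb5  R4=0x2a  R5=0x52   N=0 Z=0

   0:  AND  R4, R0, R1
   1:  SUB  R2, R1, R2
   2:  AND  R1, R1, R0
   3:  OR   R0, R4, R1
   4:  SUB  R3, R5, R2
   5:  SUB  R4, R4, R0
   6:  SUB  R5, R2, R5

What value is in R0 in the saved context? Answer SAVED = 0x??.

SAVED = 0x14

after  0: R0=0x9c R1=0x37 R2=0x55 R3=0xb5 R4=0x14 R5=0x52  N=0 Z=0
after  1: R0=0x9c R1=0x37 R2=0xe2 R3=0xb5 R4=0x14 R5=0x52  N=1 Z=0
after  2: R0=0x9c R1=0x14 R2=0xe2 R3=0xb5 R4=0x14 R5=0x52  N=0 Z=0
after  3: R0=0x14 R1=0x14 R2=0xe2 R3=0xb5 R4=0x14 R5=0x52  N=0 Z=0
-- IRQ taken; context saved, return-PC = 4 --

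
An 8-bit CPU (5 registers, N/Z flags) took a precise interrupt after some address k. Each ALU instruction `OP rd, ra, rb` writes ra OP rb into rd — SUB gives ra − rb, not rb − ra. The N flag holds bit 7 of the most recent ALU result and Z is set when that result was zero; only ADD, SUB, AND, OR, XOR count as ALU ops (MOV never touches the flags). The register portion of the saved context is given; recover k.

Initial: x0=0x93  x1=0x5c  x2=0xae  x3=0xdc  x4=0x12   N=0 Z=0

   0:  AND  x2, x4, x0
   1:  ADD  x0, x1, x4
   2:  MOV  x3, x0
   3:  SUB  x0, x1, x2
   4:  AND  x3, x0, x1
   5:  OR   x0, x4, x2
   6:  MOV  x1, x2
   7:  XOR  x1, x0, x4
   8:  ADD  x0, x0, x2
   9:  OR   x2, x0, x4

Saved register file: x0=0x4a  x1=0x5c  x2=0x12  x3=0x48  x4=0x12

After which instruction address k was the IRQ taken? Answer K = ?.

K = 4

after  0: x0=0x93 x1=0x5c x2=0x12 x3=0xdc x4=0x12  N=0 Z=0
after  1: x0=0x6e x1=0x5c x2=0x12 x3=0xdc x4=0x12  N=0 Z=0
after  2: x0=0x6e x1=0x5c x2=0x12 x3=0x6e x4=0x12  N=0 Z=0
after  3: x0=0x4a x1=0x5c x2=0x12 x3=0x6e x4=0x12  N=0 Z=0
after  4: x0=0x4a x1=0x5c x2=0x12 x3=0x48 x4=0x12  N=0 Z=0
-- IRQ taken; context saved, return-PC = 5 --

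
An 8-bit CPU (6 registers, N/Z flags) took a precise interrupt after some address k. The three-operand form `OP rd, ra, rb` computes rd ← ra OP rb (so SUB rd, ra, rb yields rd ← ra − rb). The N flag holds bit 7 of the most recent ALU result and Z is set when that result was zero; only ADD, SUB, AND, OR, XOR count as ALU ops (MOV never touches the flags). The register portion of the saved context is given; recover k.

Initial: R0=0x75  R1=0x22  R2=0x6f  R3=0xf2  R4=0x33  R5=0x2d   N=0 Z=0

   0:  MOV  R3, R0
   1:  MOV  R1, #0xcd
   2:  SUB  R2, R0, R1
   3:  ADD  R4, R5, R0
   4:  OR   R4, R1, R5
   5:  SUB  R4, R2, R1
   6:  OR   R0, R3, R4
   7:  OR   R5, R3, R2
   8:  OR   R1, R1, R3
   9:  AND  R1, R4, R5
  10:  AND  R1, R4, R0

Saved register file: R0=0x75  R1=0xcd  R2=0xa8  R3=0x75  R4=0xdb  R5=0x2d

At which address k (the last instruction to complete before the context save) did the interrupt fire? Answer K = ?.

K = 5

after  0: R0=0x75 R1=0x22 R2=0x6f R3=0x75 R4=0x33 R5=0x2d  N=0 Z=0
after  1: R0=0x75 R1=0xcd R2=0x6f R3=0x75 R4=0x33 R5=0x2d  N=0 Z=0
after  2: R0=0x75 R1=0xcd R2=0xa8 R3=0x75 R4=0x33 R5=0x2d  N=1 Z=0
after  3: R0=0x75 R1=0xcd R2=0xa8 R3=0x75 R4=0xa2 R5=0x2d  N=1 Z=0
after  4: R0=0x75 R1=0xcd R2=0xa8 R3=0x75 R4=0xed R5=0x2d  N=1 Z=0
after  5: R0=0x75 R1=0xcd R2=0xa8 R3=0x75 R4=0xdb R5=0x2d  N=1 Z=0
-- IRQ taken; context saved, return-PC = 6 --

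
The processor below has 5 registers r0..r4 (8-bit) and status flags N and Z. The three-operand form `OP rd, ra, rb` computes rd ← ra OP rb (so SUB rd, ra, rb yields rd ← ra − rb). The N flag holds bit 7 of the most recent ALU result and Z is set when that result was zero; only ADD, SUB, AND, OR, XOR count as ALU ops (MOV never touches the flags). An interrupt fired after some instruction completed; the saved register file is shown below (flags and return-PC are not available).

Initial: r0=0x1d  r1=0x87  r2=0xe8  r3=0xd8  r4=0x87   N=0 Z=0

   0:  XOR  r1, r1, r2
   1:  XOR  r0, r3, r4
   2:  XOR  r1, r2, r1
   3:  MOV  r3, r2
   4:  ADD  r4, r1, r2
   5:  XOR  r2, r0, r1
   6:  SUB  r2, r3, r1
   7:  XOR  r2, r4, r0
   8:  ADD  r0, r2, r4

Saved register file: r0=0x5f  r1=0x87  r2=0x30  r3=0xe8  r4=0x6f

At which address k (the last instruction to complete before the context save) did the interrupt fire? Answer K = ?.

K = 7

after  0: r0=0x1d r1=0x6f r2=0xe8 r3=0xd8 r4=0x87  N=0 Z=0
after  1: r0=0x5f r1=0x6f r2=0xe8 r3=0xd8 r4=0x87  N=0 Z=0
after  2: r0=0x5f r1=0x87 r2=0xe8 r3=0xd8 r4=0x87  N=1 Z=0
after  3: r0=0x5f r1=0x87 r2=0xe8 r3=0xe8 r4=0x87  N=1 Z=0
after  4: r0=0x5f r1=0x87 r2=0xe8 r3=0xe8 r4=0x6f  N=0 Z=0
after  5: r0=0x5f r1=0x87 r2=0xd8 r3=0xe8 r4=0x6f  N=1 Z=0
after  6: r0=0x5f r1=0x87 r2=0x61 r3=0xe8 r4=0x6f  N=0 Z=0
after  7: r0=0x5f r1=0x87 r2=0x30 r3=0xe8 r4=0x6f  N=0 Z=0
-- IRQ taken; context saved, return-PC = 8 --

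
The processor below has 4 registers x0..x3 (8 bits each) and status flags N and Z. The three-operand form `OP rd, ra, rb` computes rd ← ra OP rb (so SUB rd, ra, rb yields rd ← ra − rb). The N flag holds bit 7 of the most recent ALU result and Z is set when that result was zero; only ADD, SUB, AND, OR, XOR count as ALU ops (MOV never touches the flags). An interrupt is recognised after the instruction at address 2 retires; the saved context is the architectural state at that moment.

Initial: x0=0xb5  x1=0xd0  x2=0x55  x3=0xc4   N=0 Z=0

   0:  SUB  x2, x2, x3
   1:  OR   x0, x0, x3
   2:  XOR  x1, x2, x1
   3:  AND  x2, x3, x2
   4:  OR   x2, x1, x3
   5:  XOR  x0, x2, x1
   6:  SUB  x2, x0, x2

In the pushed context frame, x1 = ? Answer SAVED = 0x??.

after  0: x0=0xb5 x1=0xd0 x2=0x91 x3=0xc4  N=1 Z=0
after  1: x0=0xf5 x1=0xd0 x2=0x91 x3=0xc4  N=1 Z=0
after  2: x0=0xf5 x1=0x41 x2=0x91 x3=0xc4  N=0 Z=0
-- IRQ taken; context saved, return-PC = 3 --

SAVED = 0x41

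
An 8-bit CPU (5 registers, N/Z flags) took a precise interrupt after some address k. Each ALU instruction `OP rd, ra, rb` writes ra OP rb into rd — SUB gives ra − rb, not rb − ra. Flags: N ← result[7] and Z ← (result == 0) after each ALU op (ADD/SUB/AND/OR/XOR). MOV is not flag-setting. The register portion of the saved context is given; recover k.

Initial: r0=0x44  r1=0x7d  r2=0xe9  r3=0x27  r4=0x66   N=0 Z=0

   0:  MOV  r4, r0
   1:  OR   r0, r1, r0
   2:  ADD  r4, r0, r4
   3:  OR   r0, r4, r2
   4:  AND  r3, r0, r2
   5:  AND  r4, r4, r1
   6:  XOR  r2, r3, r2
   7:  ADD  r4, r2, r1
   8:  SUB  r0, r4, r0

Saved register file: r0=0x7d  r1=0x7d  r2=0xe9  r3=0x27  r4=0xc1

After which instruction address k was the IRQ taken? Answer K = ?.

after  0: r0=0x44 r1=0x7d r2=0xe9 r3=0x27 r4=0x44  N=0 Z=0
after  1: r0=0x7d r1=0x7d r2=0xe9 r3=0x27 r4=0x44  N=0 Z=0
after  2: r0=0x7d r1=0x7d r2=0xe9 r3=0x27 r4=0xc1  N=1 Z=0
-- IRQ taken; context saved, return-PC = 3 --

K = 2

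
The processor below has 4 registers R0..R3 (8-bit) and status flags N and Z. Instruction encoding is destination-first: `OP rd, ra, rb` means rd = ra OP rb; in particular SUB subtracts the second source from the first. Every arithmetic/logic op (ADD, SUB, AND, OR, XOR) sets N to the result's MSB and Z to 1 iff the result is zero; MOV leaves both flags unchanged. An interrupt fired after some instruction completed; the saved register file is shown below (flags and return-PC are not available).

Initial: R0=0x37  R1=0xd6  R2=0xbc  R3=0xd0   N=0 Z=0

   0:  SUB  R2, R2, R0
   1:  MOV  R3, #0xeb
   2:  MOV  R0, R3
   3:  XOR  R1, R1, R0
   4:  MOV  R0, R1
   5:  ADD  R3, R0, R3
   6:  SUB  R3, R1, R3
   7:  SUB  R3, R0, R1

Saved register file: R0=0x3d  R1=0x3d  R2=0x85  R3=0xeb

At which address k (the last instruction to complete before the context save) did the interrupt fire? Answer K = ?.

K = 4

after  0: R0=0x37 R1=0xd6 R2=0x85 R3=0xd0  N=1 Z=0
after  1: R0=0x37 R1=0xd6 R2=0x85 R3=0xeb  N=1 Z=0
after  2: R0=0xeb R1=0xd6 R2=0x85 R3=0xeb  N=1 Z=0
after  3: R0=0xeb R1=0x3d R2=0x85 R3=0xeb  N=0 Z=0
after  4: R0=0x3d R1=0x3d R2=0x85 R3=0xeb  N=0 Z=0
-- IRQ taken; context saved, return-PC = 5 --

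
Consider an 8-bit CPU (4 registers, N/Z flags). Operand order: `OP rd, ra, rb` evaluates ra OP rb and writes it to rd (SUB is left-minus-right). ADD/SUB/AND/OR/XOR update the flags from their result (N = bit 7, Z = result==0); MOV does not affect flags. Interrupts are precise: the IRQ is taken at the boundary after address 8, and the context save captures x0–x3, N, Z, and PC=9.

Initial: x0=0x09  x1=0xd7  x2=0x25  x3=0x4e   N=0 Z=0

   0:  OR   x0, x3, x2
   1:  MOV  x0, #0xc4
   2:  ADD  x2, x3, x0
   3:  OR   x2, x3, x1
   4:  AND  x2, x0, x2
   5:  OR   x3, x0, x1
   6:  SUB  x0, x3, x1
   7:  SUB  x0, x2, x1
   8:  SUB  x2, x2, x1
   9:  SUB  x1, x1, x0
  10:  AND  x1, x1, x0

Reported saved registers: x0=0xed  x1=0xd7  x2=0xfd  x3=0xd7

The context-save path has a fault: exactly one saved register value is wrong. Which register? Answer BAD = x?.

BAD = x2

after  0: x0=0x6f x1=0xd7 x2=0x25 x3=0x4e  N=0 Z=0
after  1: x0=0xc4 x1=0xd7 x2=0x25 x3=0x4e  N=0 Z=0
after  2: x0=0xc4 x1=0xd7 x2=0x12 x3=0x4e  N=0 Z=0
after  3: x0=0xc4 x1=0xd7 x2=0xdf x3=0x4e  N=1 Z=0
after  4: x0=0xc4 x1=0xd7 x2=0xc4 x3=0x4e  N=1 Z=0
after  5: x0=0xc4 x1=0xd7 x2=0xc4 x3=0xd7  N=1 Z=0
after  6: x0=0x00 x1=0xd7 x2=0xc4 x3=0xd7  N=0 Z=1
after  7: x0=0xed x1=0xd7 x2=0xc4 x3=0xd7  N=1 Z=0
after  8: x0=0xed x1=0xd7 x2=0xed x3=0xd7  N=1 Z=0
-- IRQ taken; context saved, return-PC = 9 --
mismatch: x2: reported 0xfd vs actual 0xed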